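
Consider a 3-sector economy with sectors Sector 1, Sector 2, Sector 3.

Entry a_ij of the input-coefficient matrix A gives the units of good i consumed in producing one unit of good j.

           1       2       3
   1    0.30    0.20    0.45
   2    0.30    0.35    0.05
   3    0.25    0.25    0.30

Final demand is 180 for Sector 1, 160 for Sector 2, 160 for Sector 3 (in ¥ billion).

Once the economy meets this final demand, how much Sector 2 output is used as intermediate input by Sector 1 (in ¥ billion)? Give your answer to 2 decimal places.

z_21 = 319.08

I − A =
  [   0.70    -0.20    -0.45]
  [  -0.30     0.65    -0.05]
  [  -0.25    -0.25     0.70]
Cofactors of I−A, C_ij = (−1)^(i+j)·(minor ij) (rows/columns in the sector order above):
  C_11 = (0.65)(0.70) − (-0.05)(-0.25) = 0.4425
  C_12 = −[(-0.30)(0.70) − (-0.05)(-0.25)] = 0.2225
  C_13 = (-0.30)(-0.25) − (0.65)(-0.25) = 0.2375
  C_21 = −[(-0.20)(0.70) − (-0.45)(-0.25)] = 0.2525
  C_22 = (0.70)(0.70) − (-0.45)(-0.25) = 0.3775
  C_23 = −[(0.70)(-0.25) − (-0.20)(-0.25)] = 0.2250
  C_31 = (-0.20)(-0.05) − (-0.45)(0.65) = 0.3025
  C_32 = −[(0.70)(-0.05) − (-0.45)(-0.30)] = 0.1700
  C_33 = (0.70)(0.65) − (-0.20)(-0.30) = 0.3950
det(I−A) = Σ_j (I−A)_1j·C_1j = (0.70)(0.4425) + (-0.20)(0.2225) + (-0.45)(0.2375) = 0.158375
adj(I−A) = Cᵀ =
  [ 0.4425   0.2525   0.3025]
  [ 0.2225   0.3775   0.1700]
  [ 0.2375   0.2250   0.3950]
(I − A)⁻¹ = adj(I−A) / det(I−A) ≈
  [   2.7940     1.5943     1.9100]
  [   1.4049     2.3836     1.0734]
  [   1.4996     1.4207     2.4941]
First solve x = (I − A)⁻¹ d = adj(I−A)·d / det(I−A); in particular x_1 = (0.4425·180 + 0.2525·160 + 0.3025·160) / 0.158375 = 168.45 / 0.158375 ≈ 1063.6148.
Intermediate flow from 2 to 1: z_21 = a_21 · x_1 = 0.30 × 168.45 / 0.158375 = 50.535 / 0.158375 ≈ 319.08.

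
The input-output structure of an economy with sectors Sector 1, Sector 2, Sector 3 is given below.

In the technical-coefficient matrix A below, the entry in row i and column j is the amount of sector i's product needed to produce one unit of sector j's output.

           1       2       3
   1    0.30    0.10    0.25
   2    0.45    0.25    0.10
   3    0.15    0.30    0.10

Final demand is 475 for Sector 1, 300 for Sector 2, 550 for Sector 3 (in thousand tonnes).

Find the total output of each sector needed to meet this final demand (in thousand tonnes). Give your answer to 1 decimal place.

x_1 = 1336.2, x_2 = 1374.0, x_3 = 1291.8

I − A =
  [   0.70    -0.10    -0.25]
  [  -0.45     0.75    -0.10]
  [  -0.15    -0.30     0.90]
Cofactors of I−A, C_ij = (−1)^(i+j)·(minor ij) (rows/columns in the sector order above):
  C_11 = (0.75)(0.90) − (-0.10)(-0.30) = 0.6450
  C_12 = −[(-0.45)(0.90) − (-0.10)(-0.15)] = 0.4200
  C_13 = (-0.45)(-0.30) − (0.75)(-0.15) = 0.2475
  C_21 = −[(-0.10)(0.90) − (-0.25)(-0.30)] = 0.1650
  C_22 = (0.70)(0.90) − (-0.25)(-0.15) = 0.5925
  C_23 = −[(0.70)(-0.30) − (-0.10)(-0.15)] = 0.2250
  C_31 = (-0.10)(-0.10) − (-0.25)(0.75) = 0.1975
  C_32 = −[(0.70)(-0.10) − (-0.25)(-0.45)] = 0.1825
  C_33 = (0.70)(0.75) − (-0.10)(-0.45) = 0.4800
det(I−A) = Σ_j (I−A)_1j·C_1j = (0.70)(0.6450) + (-0.10)(0.4200) + (-0.25)(0.2475) = 0.347625
adj(I−A) = Cᵀ =
  [ 0.6450   0.1650   0.1975]
  [ 0.4200   0.5925   0.1825]
  [ 0.2475   0.2250   0.4800]
(I − A)⁻¹ = adj(I−A) / det(I−A) ≈
  [   1.8554     0.4746     0.5681]
  [   1.2082     1.7044     0.5250]
  [   0.7120     0.6472     1.3808]
x = (I − A)⁻¹ d = adj(I−A)·d / det(I−A), with det(I−A) = 0.347625:
  x_1 = (0.6450·475 + 0.1650·300 + 0.1975·550) / 0.347625 = 464.50 / 0.347625 ≈ 1336.2
  x_2 = (0.4200·475 + 0.5925·300 + 0.1825·550) / 0.347625 = 477.625 / 0.347625 ≈ 1374.0
  x_3 = (0.2475·475 + 0.2250·300 + 0.4800·550) / 0.347625 = 449.0625 / 0.347625 ≈ 1291.8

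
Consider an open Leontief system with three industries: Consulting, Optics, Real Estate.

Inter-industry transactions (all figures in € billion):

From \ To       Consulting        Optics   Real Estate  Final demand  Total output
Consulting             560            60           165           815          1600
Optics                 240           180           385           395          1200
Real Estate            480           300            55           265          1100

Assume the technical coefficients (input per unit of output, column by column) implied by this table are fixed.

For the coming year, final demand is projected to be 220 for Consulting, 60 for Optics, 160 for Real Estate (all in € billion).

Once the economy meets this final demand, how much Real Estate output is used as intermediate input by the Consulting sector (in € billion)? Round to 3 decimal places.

z_RC = 136.029

Technical coefficients a_ij = z_ij / X_j:
  a_CC = 560/1600 = 0.35, a_OC = 240/1600 = 0.15, a_RC = 480/1600 = 0.30
  a_CO = 60/1200 = 0.05, a_OO = 180/1200 = 0.15, a_RO = 300/1200 = 0.25
  a_CR = 165/1100 = 0.15, a_OR = 385/1100 = 0.35, a_RR = 55/1100 = 0.05
I − A =
  [   0.65    -0.05    -0.15]
  [  -0.15     0.85    -0.35]
  [  -0.30    -0.25     0.95]
Cofactors of I−A, C_ij = (−1)^(i+j)·(minor ij) (rows/columns in the sector order above):
  C_11 = (0.85)(0.95) − (-0.35)(-0.25) = 0.7200
  C_12 = −[(-0.15)(0.95) − (-0.35)(-0.30)] = 0.2475
  C_13 = (-0.15)(-0.25) − (0.85)(-0.30) = 0.2925
  C_21 = −[(-0.05)(0.95) − (-0.15)(-0.25)] = 0.0850
  C_22 = (0.65)(0.95) − (-0.15)(-0.30) = 0.5725
  C_23 = −[(0.65)(-0.25) − (-0.05)(-0.30)] = 0.1775
  C_31 = (-0.05)(-0.35) − (-0.15)(0.85) = 0.1450
  C_32 = −[(0.65)(-0.35) − (-0.15)(-0.15)] = 0.2500
  C_33 = (0.65)(0.85) − (-0.05)(-0.15) = 0.5450
det(I−A) = Σ_j (I−A)_1j·C_1j = (0.65)(0.7200) + (-0.05)(0.2475) + (-0.15)(0.2925) = 0.41175
adj(I−A) = Cᵀ =
  [ 0.7200   0.0850   0.1450]
  [ 0.2475   0.5725   0.2500]
  [ 0.2925   0.1775   0.5450]
(I − A)⁻¹ = adj(I−A) / det(I−A) ≈
  [   1.7486     0.2064     0.3522]
  [   0.6011     1.3904     0.6072]
  [   0.7104     0.4311     1.3236]
First solve x = (I − A)⁻¹ d = adj(I−A)·d / det(I−A); in particular x_C = (0.7200·220 + 0.0850·60 + 0.1450·160) / 0.41175 = 186.70 / 0.41175 ≈ 453.43048.
Intermediate flow from R to C: z_RC = a_RC · x_C = 0.30 × 186.70 / 0.41175 = 56.01 / 0.41175 ≈ 136.029.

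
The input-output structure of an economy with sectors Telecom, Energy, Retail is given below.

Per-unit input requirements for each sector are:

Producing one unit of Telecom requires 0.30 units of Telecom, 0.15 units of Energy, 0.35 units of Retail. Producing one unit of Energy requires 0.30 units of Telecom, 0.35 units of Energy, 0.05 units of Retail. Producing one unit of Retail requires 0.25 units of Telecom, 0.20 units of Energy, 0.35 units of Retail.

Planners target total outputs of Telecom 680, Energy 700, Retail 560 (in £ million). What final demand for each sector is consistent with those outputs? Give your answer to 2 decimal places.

d_T = 126.00, d_E = 241.00, d_R = 91.00

I − A =
  [   0.70    -0.30    -0.25]
  [  -0.15     0.65    -0.20]
  [  -0.35    -0.05     0.65]
d = (I − A) x:
  d_T = (+0.70)·680 + (-0.30)·700 + (-0.25)·560 = 126.00
  d_E = (-0.15)·680 + (+0.65)·700 + (-0.20)·560 = 241.00
  d_R = (-0.35)·680 + (-0.05)·700 + (+0.65)·560 = 91.00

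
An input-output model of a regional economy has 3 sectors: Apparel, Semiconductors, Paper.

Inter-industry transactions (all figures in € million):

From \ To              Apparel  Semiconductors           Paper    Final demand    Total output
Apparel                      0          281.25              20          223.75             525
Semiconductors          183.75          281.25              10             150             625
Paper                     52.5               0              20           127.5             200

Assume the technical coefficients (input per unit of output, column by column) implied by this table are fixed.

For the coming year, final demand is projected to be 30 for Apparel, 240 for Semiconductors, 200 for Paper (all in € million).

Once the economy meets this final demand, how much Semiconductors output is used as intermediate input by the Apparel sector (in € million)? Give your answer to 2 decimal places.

z_SA = 129.21

Technical coefficients a_ij = z_ij / X_j:
  a_AA = 0/525 = 0.00, a_SA = 183.75/525 = 0.35, a_PA = 52.5/525 = 0.10
  a_AS = 281.25/625 = 0.45, a_SS = 281.25/625 = 0.45, a_PS = 0/625 = 0.00
  a_AP = 20/200 = 0.10, a_SP = 10/200 = 0.05, a_PP = 20/200 = 0.10
I − A =
  [   1.00    -0.45    -0.10]
  [  -0.35     0.55    -0.05]
  [  -0.10     0.00     0.90]
Cofactors of I−A, C_ij = (−1)^(i+j)·(minor ij) (rows/columns in the sector order above):
  C_11 = (0.55)(0.90) − (-0.05)(0.00) = 0.4950
  C_12 = −[(-0.35)(0.90) − (-0.05)(-0.10)] = 0.3200
  C_13 = (-0.35)(0.00) − (0.55)(-0.10) = 0.0550
  C_21 = −[(-0.45)(0.90) − (-0.10)(0.00)] = 0.4050
  C_22 = (1.00)(0.90) − (-0.10)(-0.10) = 0.8900
  C_23 = −[(1.00)(0.00) − (-0.45)(-0.10)] = 0.0450
  C_31 = (-0.45)(-0.05) − (-0.10)(0.55) = 0.0775
  C_32 = −[(1.00)(-0.05) − (-0.10)(-0.35)] = 0.0850
  C_33 = (1.00)(0.55) − (-0.45)(-0.35) = 0.3925
det(I−A) = Σ_j (I−A)_1j·C_1j = (1.00)(0.4950) + (-0.45)(0.3200) + (-0.10)(0.0550) = 0.3455
adj(I−A) = Cᵀ =
  [ 0.4950   0.4050   0.0775]
  [ 0.3200   0.8900   0.0850]
  [ 0.0550   0.0450   0.3925]
(I − A)⁻¹ = adj(I−A) / det(I−A) ≈
  [   1.4327     1.1722     0.2243]
  [   0.9262     2.5760     0.2460]
  [   0.1592     0.1302     1.1360]
First solve x = (I − A)⁻¹ d = adj(I−A)·d / det(I−A); in particular x_A = (0.4950·30 + 0.4050·240 + 0.0775·200) / 0.3455 = 127.55 / 0.3455 ≈ 369.1751.
Intermediate flow from S to A: z_SA = a_SA · x_A = 0.35 × 127.55 / 0.3455 = 44.6425 / 0.3455 ≈ 129.21.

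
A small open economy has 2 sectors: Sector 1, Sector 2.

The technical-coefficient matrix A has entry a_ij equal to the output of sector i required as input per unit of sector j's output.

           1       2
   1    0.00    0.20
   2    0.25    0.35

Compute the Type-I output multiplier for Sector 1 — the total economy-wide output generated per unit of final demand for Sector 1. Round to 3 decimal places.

m_1 = 1.500

I − A =
  [   1.00    -0.20]
  [  -0.25     0.65]
det(I−A) = (1.00)(0.65) − (-0.20)(-0.25) = 0.6000
adj(I−A) = [[0.65, 0.20], [0.25, 1.00]]
(I − A)⁻¹ = adj(I−A) / det(I−A) ≈
  [   1.0833     0.3333]
  [   0.4167     1.6667]
The output multiplier for sector j is the column-j sum of the Leontief inverse (I − A)⁻¹ = adj(I−A) / det(I−A).
Column 1 of adj(I−A): (0.65, 0.25); det(I−A) = 0.6000.
m_1 = (0.65 + 0.25) / 0.6000 = 0.90 / 0.6000 = 1.500.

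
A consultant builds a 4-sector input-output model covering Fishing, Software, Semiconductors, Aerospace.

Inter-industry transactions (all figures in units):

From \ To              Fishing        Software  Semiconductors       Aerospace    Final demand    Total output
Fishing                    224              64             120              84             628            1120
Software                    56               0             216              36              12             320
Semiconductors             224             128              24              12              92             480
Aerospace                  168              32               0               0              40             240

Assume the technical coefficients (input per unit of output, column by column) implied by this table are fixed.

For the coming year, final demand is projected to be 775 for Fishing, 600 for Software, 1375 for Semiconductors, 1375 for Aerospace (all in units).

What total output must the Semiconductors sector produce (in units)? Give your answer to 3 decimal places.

x_3 = 3461.644

Technical coefficients a_ij = z_ij / X_j:
  a_11 = 224/1120 = 0.20, a_21 = 56/1120 = 0.05, a_31 = 224/1120 = 0.20, a_41 = 168/1120 = 0.15
  a_12 = 64/320 = 0.20, a_22 = 0/320 = 0.00, a_32 = 128/320 = 0.40, a_42 = 32/320 = 0.10
  a_13 = 120/480 = 0.25, a_23 = 216/480 = 0.45, a_33 = 24/480 = 0.05, a_43 = 0/480 = 0.00
  a_14 = 84/240 = 0.35, a_24 = 36/240 = 0.15, a_34 = 12/240 = 0.05, a_44 = 0/240 = 0.00
I − A =
  [   0.80    -0.20    -0.25    -0.35]
  [  -0.05     1.00    -0.45    -0.15]
  [  -0.20    -0.40     0.95    -0.05]
  [  -0.15    -0.10     0.00     1.00]
Compute the cofactors C_ij = (−1)^(i+j)·(3×3 minor ij) of I−A; the adjugate is their transpose:
adj(I−A) = Cᵀ =
  [ 0.75350   0.32450   0.35200   0.33000]
  [ 0.16225   0.65825   0.35450   0.17325]
  [ 0.23375   0.35150   0.71925   0.17050]
  [ 0.12925   0.11450   0.08825   0.53350]
det(I−A) = Σ_j (I−A)_1j·C_1j = (0.80)(0.75350) + (-0.20)(0.16225) + (-0.25)(0.23375) + (-0.35)(0.12925) = 0.466675
(I − A)⁻¹ = adj(I−A) / det(I−A) ≈
  [   1.6146     0.6953     0.7543     0.7071]
  [   0.3477     1.4105     0.7596     0.3712]
  [   0.5009     0.7532     1.5412     0.3654]
  [   0.2770     0.2454     0.1891     1.1432]
x = (I − A)⁻¹ d = adj(I−A)·d / det(I−A), with det(I−A) = 0.466675:
  x_1 = (0.75350·775 + 0.32450·600 + 0.35200·1375 + 0.33000·1375) / 0.466675 = 1716.4125 / 0.466675 ≈ 3677.961
  x_2 = (0.16225·775 + 0.65825·600 + 0.35450·1375 + 0.17325·1375) / 0.466675 = 1246.35 / 0.466675 ≈ 2670.702
  x_3 = (0.23375·775 + 0.35150·600 + 0.71925·1375 + 0.17050·1375) / 0.466675 = 1615.4625 / 0.466675 ≈ 3461.644
  x_4 = (0.12925·775 + 0.11450·600 + 0.08825·1375 + 0.53350·1375) / 0.466675 = 1023.775 / 0.466675 ≈ 2193.764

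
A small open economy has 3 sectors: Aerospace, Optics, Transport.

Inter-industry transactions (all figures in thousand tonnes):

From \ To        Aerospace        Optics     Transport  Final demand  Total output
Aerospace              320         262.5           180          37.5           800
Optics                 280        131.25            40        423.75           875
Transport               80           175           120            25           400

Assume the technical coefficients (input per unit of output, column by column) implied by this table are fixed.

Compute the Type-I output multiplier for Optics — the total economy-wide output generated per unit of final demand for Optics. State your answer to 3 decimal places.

Technical coefficients a_ij = z_ij / X_j:
  a_11 = 320/800 = 0.40, a_21 = 280/800 = 0.35, a_31 = 80/800 = 0.10
  a_12 = 262.5/875 = 0.30, a_22 = 131.25/875 = 0.15, a_32 = 175/875 = 0.20
  a_13 = 180/400 = 0.45, a_23 = 40/400 = 0.10, a_33 = 120/400 = 0.30
I − A =
  [   0.60    -0.30    -0.45]
  [  -0.35     0.85    -0.10]
  [  -0.10    -0.20     0.70]
Cofactors of I−A, C_ij = (−1)^(i+j)·(minor ij) (rows/columns in the sector order above):
  C_11 = (0.85)(0.70) − (-0.10)(-0.20) = 0.5750
  C_12 = −[(-0.35)(0.70) − (-0.10)(-0.10)] = 0.2550
  C_13 = (-0.35)(-0.20) − (0.85)(-0.10) = 0.1550
  C_21 = −[(-0.30)(0.70) − (-0.45)(-0.20)] = 0.3000
  C_22 = (0.60)(0.70) − (-0.45)(-0.10) = 0.3750
  C_23 = −[(0.60)(-0.20) − (-0.30)(-0.10)] = 0.1500
  C_31 = (-0.30)(-0.10) − (-0.45)(0.85) = 0.4125
  C_32 = −[(0.60)(-0.10) − (-0.45)(-0.35)] = 0.2175
  C_33 = (0.60)(0.85) − (-0.30)(-0.35) = 0.4050
det(I−A) = Σ_j (I−A)_1j·C_1j = (0.60)(0.5750) + (-0.30)(0.2550) + (-0.45)(0.1550) = 0.19875
adj(I−A) = Cᵀ =
  [ 0.5750   0.3000   0.4125]
  [ 0.2550   0.3750   0.2175]
  [ 0.1550   0.1500   0.4050]
(I − A)⁻¹ = adj(I−A) / det(I−A) ≈
  [   2.8931     1.5094     2.0755]
  [   1.2830     1.8868     1.0943]
  [   0.7799     0.7547     2.0377]
The output multiplier for sector j is the column-j sum of the Leontief inverse (I − A)⁻¹ = adj(I−A) / det(I−A).
Column 2 of adj(I−A): (0.3000, 0.3750, 0.1500); det(I−A) = 0.19875.
m_2 = (0.3000 + 0.3750 + 0.1500) / 0.19875 = 0.825 / 0.19875 ≈ 4.151.

m_2 = 4.151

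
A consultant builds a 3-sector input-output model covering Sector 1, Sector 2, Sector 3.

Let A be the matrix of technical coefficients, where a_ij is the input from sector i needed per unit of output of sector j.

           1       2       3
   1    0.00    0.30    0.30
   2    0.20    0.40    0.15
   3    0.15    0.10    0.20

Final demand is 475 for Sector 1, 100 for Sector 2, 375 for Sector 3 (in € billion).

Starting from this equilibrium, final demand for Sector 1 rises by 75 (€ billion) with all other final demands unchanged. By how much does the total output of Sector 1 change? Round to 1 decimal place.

I − A =
  [   1.00    -0.30    -0.30]
  [  -0.20     0.60    -0.15]
  [  -0.15    -0.10     0.80]
Cofactors of I−A, C_ij = (−1)^(i+j)·(minor ij) (rows/columns in the sector order above):
  C_11 = (0.60)(0.80) − (-0.15)(-0.10) = 0.4650
  C_12 = −[(-0.20)(0.80) − (-0.15)(-0.15)] = 0.1825
  C_13 = (-0.20)(-0.10) − (0.60)(-0.15) = 0.1100
  C_21 = −[(-0.30)(0.80) − (-0.30)(-0.10)] = 0.2700
  C_22 = (1.00)(0.80) − (-0.30)(-0.15) = 0.7550
  C_23 = −[(1.00)(-0.10) − (-0.30)(-0.15)] = 0.1450
  C_31 = (-0.30)(-0.15) − (-0.30)(0.60) = 0.2250
  C_32 = −[(1.00)(-0.15) − (-0.30)(-0.20)] = 0.2100
  C_33 = (1.00)(0.60) − (-0.30)(-0.20) = 0.5400
det(I−A) = Σ_j (I−A)_1j·C_1j = (1.00)(0.4650) + (-0.30)(0.1825) + (-0.30)(0.1100) = 0.37725
adj(I−A) = Cᵀ =
  [ 0.4650   0.2700   0.2250]
  [ 0.1825   0.7550   0.2100]
  [ 0.1100   0.1450   0.5400]
(I − A)⁻¹ = adj(I−A) / det(I−A) ≈
  [   1.2326     0.7157     0.5964]
  [   0.4838     2.0013     0.5567]
  [   0.2916     0.3844     1.4314]
Δx = (I − A)⁻¹ Δd with Δd having +75 in the Sector 1 component and 0 elsewhere.
So Δx_1 = L_11 · (+75), where L_11 = adj(I−A)_11 / det(I−A) = 0.4650 / 0.37725.
Δx_1 = 0.4650 × (+75) / 0.37725 = 34.875 / 0.37725 ≈ 92.4.

Δx_1 = 92.4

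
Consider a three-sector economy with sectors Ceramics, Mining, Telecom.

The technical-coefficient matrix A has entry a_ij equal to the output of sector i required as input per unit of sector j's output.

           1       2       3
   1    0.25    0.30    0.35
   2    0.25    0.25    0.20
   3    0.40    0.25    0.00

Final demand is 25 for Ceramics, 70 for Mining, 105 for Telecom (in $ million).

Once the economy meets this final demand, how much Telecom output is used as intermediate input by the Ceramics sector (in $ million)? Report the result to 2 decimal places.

z_31 = 104.96

I − A =
  [   0.75    -0.30    -0.35]
  [  -0.25     0.75    -0.20]
  [  -0.40    -0.25     1.00]
Cofactors of I−A, C_ij = (−1)^(i+j)·(minor ij) (rows/columns in the sector order above):
  C_11 = (0.75)(1.00) − (-0.20)(-0.25) = 0.7000
  C_12 = −[(-0.25)(1.00) − (-0.20)(-0.40)] = 0.3300
  C_13 = (-0.25)(-0.25) − (0.75)(-0.40) = 0.3625
  C_21 = −[(-0.30)(1.00) − (-0.35)(-0.25)] = 0.3875
  C_22 = (0.75)(1.00) − (-0.35)(-0.40) = 0.6100
  C_23 = −[(0.75)(-0.25) − (-0.30)(-0.40)] = 0.3075
  C_31 = (-0.30)(-0.20) − (-0.35)(0.75) = 0.3225
  C_32 = −[(0.75)(-0.20) − (-0.35)(-0.25)] = 0.2375
  C_33 = (0.75)(0.75) − (-0.30)(-0.25) = 0.4875
det(I−A) = Σ_j (I−A)_1j·C_1j = (0.75)(0.7000) + (-0.30)(0.3300) + (-0.35)(0.3625) = 0.299125
adj(I−A) = Cᵀ =
  [ 0.7000   0.3875   0.3225]
  [ 0.3300   0.6100   0.2375]
  [ 0.3625   0.3075   0.4875]
(I − A)⁻¹ = adj(I−A) / det(I−A) ≈
  [   2.3402     1.2954     1.0781]
  [   1.1032     2.0393     0.7940]
  [   1.2119     1.0280     1.6298]
First solve x = (I − A)⁻¹ d = adj(I−A)·d / det(I−A); in particular x_1 = (0.7000·25 + 0.3875·70 + 0.3225·105) / 0.299125 = 78.4875 / 0.299125 ≈ 262.3903.
Intermediate flow from 3 to 1: z_31 = a_31 · x_1 = 0.40 × 78.4875 / 0.299125 = 31.395 / 0.299125 ≈ 104.96.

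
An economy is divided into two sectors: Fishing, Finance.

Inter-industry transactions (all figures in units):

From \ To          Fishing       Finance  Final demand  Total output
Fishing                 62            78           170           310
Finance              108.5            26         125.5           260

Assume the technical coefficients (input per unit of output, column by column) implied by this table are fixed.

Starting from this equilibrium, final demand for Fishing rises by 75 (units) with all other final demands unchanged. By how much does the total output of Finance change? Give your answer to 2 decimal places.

Technical coefficients a_ij = z_ij / X_j:
  a_11 = 62/310 = 0.20, a_21 = 108.5/310 = 0.35
  a_12 = 78/260 = 0.30, a_22 = 26/260 = 0.10
I − A =
  [   0.80    -0.30]
  [  -0.35     0.90]
det(I−A) = (0.80)(0.90) − (-0.30)(-0.35) = 0.6150
adj(I−A) = [[0.90, 0.30], [0.35, 0.80]]
(I − A)⁻¹ = adj(I−A) / det(I−A) ≈
  [   1.4634     0.4878]
  [   0.5691     1.3008]
Δx = (I − A)⁻¹ Δd with Δd having +75 in the Fishing component and 0 elsewhere.
So Δx_2 = L_21 · (+75), where L_21 = adj(I−A)_21 / det(I−A) = 0.35 / 0.6150.
Δx_2 = 0.35 × (+75) / 0.6150 = 26.25 / 0.6150 ≈ 42.68.

Δx_2 = 42.68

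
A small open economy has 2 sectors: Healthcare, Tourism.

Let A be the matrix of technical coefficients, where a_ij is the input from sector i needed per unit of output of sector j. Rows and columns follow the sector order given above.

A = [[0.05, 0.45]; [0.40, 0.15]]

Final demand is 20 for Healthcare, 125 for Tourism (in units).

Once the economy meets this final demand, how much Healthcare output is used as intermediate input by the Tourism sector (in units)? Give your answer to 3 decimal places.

z_HT = 90.896

I − A =
  [   0.95    -0.45]
  [  -0.40     0.85]
det(I−A) = (0.95)(0.85) − (-0.45)(-0.40) = 0.6275
adj(I−A) = [[0.85, 0.45], [0.40, 0.95]]
(I − A)⁻¹ = adj(I−A) / det(I−A) ≈
  [   1.3546     0.7171]
  [   0.6375     1.5139]
First solve x = (I − A)⁻¹ d = adj(I−A)·d / det(I−A); in particular x_T = (0.40·20 + 0.95·125) / 0.6275 = 126.75 / 0.6275 ≈ 201.99203.
Intermediate flow from H to T: z_HT = a_HT · x_T = 0.45 × 126.75 / 0.6275 = 57.0375 / 0.6275 ≈ 90.896.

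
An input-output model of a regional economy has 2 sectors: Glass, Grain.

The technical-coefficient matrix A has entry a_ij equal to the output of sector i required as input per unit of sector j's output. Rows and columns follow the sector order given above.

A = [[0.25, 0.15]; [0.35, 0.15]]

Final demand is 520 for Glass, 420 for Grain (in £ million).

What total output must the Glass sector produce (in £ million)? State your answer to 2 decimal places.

I − A =
  [   0.75    -0.15]
  [  -0.35     0.85]
det(I−A) = (0.75)(0.85) − (-0.15)(-0.35) = 0.5850
adj(I−A) = [[0.85, 0.15], [0.35, 0.75]]
(I − A)⁻¹ = adj(I−A) / det(I−A) ≈
  [   1.4530     0.2564]
  [   0.5983     1.2821]
x = (I − A)⁻¹ d = adj(I−A)·d / det(I−A), with det(I−A) = 0.5850:
  x_1 = (0.85·520 + 0.15·420) / 0.5850 = 505.00 / 0.5850 ≈ 863.25
  x_2 = (0.35·520 + 0.75·420) / 0.5850 = 497.00 / 0.5850 ≈ 849.57

x_1 = 863.25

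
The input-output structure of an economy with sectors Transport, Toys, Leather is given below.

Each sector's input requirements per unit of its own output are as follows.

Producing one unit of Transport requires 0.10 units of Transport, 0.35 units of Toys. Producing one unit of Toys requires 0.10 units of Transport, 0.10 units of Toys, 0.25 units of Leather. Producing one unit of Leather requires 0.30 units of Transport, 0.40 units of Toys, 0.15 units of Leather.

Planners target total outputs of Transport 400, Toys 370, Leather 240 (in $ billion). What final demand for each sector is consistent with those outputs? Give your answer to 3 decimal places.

d_1 = 251.000, d_2 = 97.000, d_3 = 111.500

I − A =
  [   0.90    -0.10    -0.30]
  [  -0.35     0.90    -0.40]
  [   0.00    -0.25     0.85]
d = (I − A) x:
  d_1 = (+0.90)·400 + (-0.10)·370 + (-0.30)·240 = 251.000
  d_2 = (-0.35)·400 + (+0.90)·370 + (-0.40)·240 = 97.000
  d_3 = (+0.00)·400 + (-0.25)·370 + (+0.85)·240 = 111.500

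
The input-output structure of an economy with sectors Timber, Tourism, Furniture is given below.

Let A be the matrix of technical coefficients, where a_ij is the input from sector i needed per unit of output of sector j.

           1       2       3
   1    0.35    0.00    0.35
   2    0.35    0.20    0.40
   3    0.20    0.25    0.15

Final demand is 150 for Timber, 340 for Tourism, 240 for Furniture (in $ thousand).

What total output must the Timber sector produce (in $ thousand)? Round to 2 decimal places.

x_1 = 633.49

I − A =
  [   0.65     0.00    -0.35]
  [  -0.35     0.80    -0.40]
  [  -0.20    -0.25     0.85]
Cofactors of I−A, C_ij = (−1)^(i+j)·(minor ij) (rows/columns in the sector order above):
  C_11 = (0.80)(0.85) − (-0.40)(-0.25) = 0.5800
  C_12 = −[(-0.35)(0.85) − (-0.40)(-0.20)] = 0.3775
  C_13 = (-0.35)(-0.25) − (0.80)(-0.20) = 0.2475
  C_21 = −[(0.00)(0.85) − (-0.35)(-0.25)] = 0.0875
  C_22 = (0.65)(0.85) − (-0.35)(-0.20) = 0.4825
  C_23 = −[(0.65)(-0.25) − (0.00)(-0.20)] = 0.1625
  C_31 = (0.00)(-0.40) − (-0.35)(0.80) = 0.2800
  C_32 = −[(0.65)(-0.40) − (-0.35)(-0.35)] = 0.3825
  C_33 = (0.65)(0.80) − (0.00)(-0.35) = 0.5200
det(I−A) = Σ_j (I−A)_1j·C_1j = (0.65)(0.5800) + (0.00)(0.3775) + (-0.35)(0.2475) = 0.290375
adj(I−A) = Cᵀ =
  [ 0.5800   0.0875   0.2800]
  [ 0.3775   0.4825   0.3825]
  [ 0.2475   0.1625   0.5200]
(I − A)⁻¹ = adj(I−A) / det(I−A) ≈
  [   1.9974     0.3013     0.9643]
  [   1.3000     1.6616     1.3173]
  [   0.8523     0.5596     1.7908]
x = (I − A)⁻¹ d = adj(I−A)·d / det(I−A), with det(I−A) = 0.290375:
  x_1 = (0.5800·150 + 0.0875·340 + 0.2800·240) / 0.290375 = 183.95 / 0.290375 ≈ 633.49
  x_2 = (0.3775·150 + 0.4825·340 + 0.3825·240) / 0.290375 = 312.475 / 0.290375 ≈ 1076.11
  x_3 = (0.2475·150 + 0.1625·340 + 0.5200·240) / 0.290375 = 217.175 / 0.290375 ≈ 747.91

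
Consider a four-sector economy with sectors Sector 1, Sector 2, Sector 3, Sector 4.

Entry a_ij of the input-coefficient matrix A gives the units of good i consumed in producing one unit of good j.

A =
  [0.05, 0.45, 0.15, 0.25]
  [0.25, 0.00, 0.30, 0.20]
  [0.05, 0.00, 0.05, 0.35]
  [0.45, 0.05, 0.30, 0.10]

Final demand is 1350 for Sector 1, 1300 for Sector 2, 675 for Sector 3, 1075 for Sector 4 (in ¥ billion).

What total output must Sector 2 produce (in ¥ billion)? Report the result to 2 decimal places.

x_2 = 4506.50

I − A =
  [   0.95    -0.45    -0.15    -0.25]
  [  -0.25     1.00    -0.30    -0.20]
  [  -0.05     0.00     0.95    -0.35]
  [  -0.45    -0.05    -0.30     0.90]
Compute the cofactors C_ij = (−1)^(i+j)·(3×3 minor ij) of I−A; the adjugate is their transpose:
adj(I−A) = Cᵀ =
  [ 0.735250   0.352000   0.360750   0.422750]
  [ 0.336750   0.571500   0.345750   0.355000]
  [ 0.206375   0.108375   0.588125   0.310125]
  [ 0.455125   0.243875   0.395625   0.781375]
det(I−A) = Σ_j (I−A)_1j·C_1j = (0.95)(0.735250) + (-0.45)(0.336750) + (-0.15)(0.206375) + (-0.25)(0.455125) = 0.4022125
(I − A)⁻¹ = adj(I−A) / det(I−A) ≈
  [   1.8280     0.8752     0.8969     1.0511]
  [   0.8372     1.4209     0.8596     0.8826]
  [   0.5131     0.2694     1.4622     0.7710]
  [   1.1316     0.6063     0.9836     1.9427]
x = (I − A)⁻¹ d = adj(I−A)·d / det(I−A), with det(I−A) = 0.4022125:
  x_1 = (0.735250·1350 + 0.352000·1300 + 0.360750·675 + 0.422750·1075) / 0.4022125 = 2148.15 / 0.4022125 ≈ 5340.83
  x_2 = (0.336750·1350 + 0.571500·1300 + 0.345750·675 + 0.355000·1075) / 0.4022125 = 1812.56875 / 0.4022125 ≈ 4506.50
  x_3 = (0.206375·1350 + 0.108375·1300 + 0.588125·675 + 0.310125·1075) / 0.4022125 = 1149.8625 / 0.4022125 ≈ 2858.84
  x_4 = (0.455125·1350 + 0.243875·1300 + 0.395625·675 + 0.781375·1075) / 0.4022125 = 2038.48125 / 0.4022125 ≈ 5068.17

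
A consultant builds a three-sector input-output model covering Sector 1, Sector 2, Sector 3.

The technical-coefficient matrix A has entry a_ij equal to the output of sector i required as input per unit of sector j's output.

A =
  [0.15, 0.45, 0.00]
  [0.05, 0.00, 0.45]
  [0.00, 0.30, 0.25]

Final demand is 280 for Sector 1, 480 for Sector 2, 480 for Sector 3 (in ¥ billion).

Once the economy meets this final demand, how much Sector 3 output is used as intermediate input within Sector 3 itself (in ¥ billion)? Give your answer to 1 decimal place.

I − A =
  [   0.85    -0.45     0.00]
  [  -0.05     1.00    -0.45]
  [   0.00    -0.30     0.75]
Cofactors of I−A, C_ij = (−1)^(i+j)·(minor ij) (rows/columns in the sector order above):
  C_11 = (1.00)(0.75) − (-0.45)(-0.30) = 0.6150
  C_12 = −[(-0.05)(0.75) − (-0.45)(0.00)] = 0.0375
  C_13 = (-0.05)(-0.30) − (1.00)(0.00) = 0.0150
  C_21 = −[(-0.45)(0.75) − (0.00)(-0.30)] = 0.3375
  C_22 = (0.85)(0.75) − (0.00)(0.00) = 0.6375
  C_23 = −[(0.85)(-0.30) − (-0.45)(0.00)] = 0.2550
  C_31 = (-0.45)(-0.45) − (0.00)(1.00) = 0.2025
  C_32 = −[(0.85)(-0.45) − (0.00)(-0.05)] = 0.3825
  C_33 = (0.85)(1.00) − (-0.45)(-0.05) = 0.8275
det(I−A) = Σ_j (I−A)_1j·C_1j = (0.85)(0.6150) + (-0.45)(0.0375) + (0.00)(0.0150) = 0.505875
adj(I−A) = Cᵀ =
  [ 0.6150   0.3375   0.2025]
  [ 0.0375   0.6375   0.3825]
  [ 0.0150   0.2550   0.8275]
(I − A)⁻¹ = adj(I−A) / det(I−A) ≈
  [   1.2157     0.6672     0.4003]
  [   0.0741     1.2602     0.7561]
  [   0.0297     0.5041     1.6358]
First solve x = (I − A)⁻¹ d = adj(I−A)·d / det(I−A); in particular x_3 = (0.0150·280 + 0.2550·480 + 0.8275·480) / 0.505875 = 523.80 / 0.505875 ≈ 1035.434.
Intermediate flow from 3 to 3: z_33 = a_33 · x_3 = 0.25 × 523.80 / 0.505875 = 130.95 / 0.505875 ≈ 258.9.

z_33 = 258.9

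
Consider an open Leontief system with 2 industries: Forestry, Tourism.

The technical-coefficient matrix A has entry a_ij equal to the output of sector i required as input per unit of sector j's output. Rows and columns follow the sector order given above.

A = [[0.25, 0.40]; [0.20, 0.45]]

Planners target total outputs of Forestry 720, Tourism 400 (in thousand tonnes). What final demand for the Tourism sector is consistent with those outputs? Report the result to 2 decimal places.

d_T = 76.00

I − A =
  [   0.75    -0.40]
  [  -0.20     0.55]
d = (I − A) x:
  d_F = (+0.75)·720 + (-0.40)·400 = 380.00
  d_T = (-0.20)·720 + (+0.55)·400 = 76.00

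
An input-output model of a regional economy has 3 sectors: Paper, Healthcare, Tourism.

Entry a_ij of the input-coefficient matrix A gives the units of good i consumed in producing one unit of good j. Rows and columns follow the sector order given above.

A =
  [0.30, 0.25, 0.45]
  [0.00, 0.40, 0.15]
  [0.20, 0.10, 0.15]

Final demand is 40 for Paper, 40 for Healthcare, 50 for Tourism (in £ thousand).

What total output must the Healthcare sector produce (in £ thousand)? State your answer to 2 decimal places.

x_2 = 93.51

I − A =
  [   0.70    -0.25    -0.45]
  [   0.00     0.60    -0.15]
  [  -0.20    -0.10     0.85]
Cofactors of I−A, C_ij = (−1)^(i+j)·(minor ij) (rows/columns in the sector order above):
  C_11 = (0.60)(0.85) − (-0.15)(-0.10) = 0.4950
  C_12 = −[(0.00)(0.85) − (-0.15)(-0.20)] = 0.0300
  C_13 = (0.00)(-0.10) − (0.60)(-0.20) = 0.1200
  C_21 = −[(-0.25)(0.85) − (-0.45)(-0.10)] = 0.2575
  C_22 = (0.70)(0.85) − (-0.45)(-0.20) = 0.5050
  C_23 = −[(0.70)(-0.10) − (-0.25)(-0.20)] = 0.1200
  C_31 = (-0.25)(-0.15) − (-0.45)(0.60) = 0.3075
  C_32 = −[(0.70)(-0.15) − (-0.45)(0.00)] = 0.1050
  C_33 = (0.70)(0.60) − (-0.25)(0.00) = 0.4200
det(I−A) = Σ_j (I−A)_1j·C_1j = (0.70)(0.4950) + (-0.25)(0.0300) + (-0.45)(0.1200) = 0.2850
adj(I−A) = Cᵀ =
  [ 0.4950   0.2575   0.3075]
  [ 0.0300   0.5050   0.1050]
  [ 0.1200   0.1200   0.4200]
(I − A)⁻¹ = adj(I−A) / det(I−A) ≈
  [   1.7368     0.9035     1.0789]
  [   0.1053     1.7719     0.3684]
  [   0.4211     0.4211     1.4737]
x = (I − A)⁻¹ d = adj(I−A)·d / det(I−A), with det(I−A) = 0.2850:
  x_1 = (0.4950·40 + 0.2575·40 + 0.3075·50) / 0.2850 = 45.475 / 0.2850 ≈ 159.56
  x_2 = (0.0300·40 + 0.5050·40 + 0.1050·50) / 0.2850 = 26.65 / 0.2850 ≈ 93.51
  x_3 = (0.1200·40 + 0.1200·40 + 0.4200·50) / 0.2850 = 30.60 / 0.2850 ≈ 107.37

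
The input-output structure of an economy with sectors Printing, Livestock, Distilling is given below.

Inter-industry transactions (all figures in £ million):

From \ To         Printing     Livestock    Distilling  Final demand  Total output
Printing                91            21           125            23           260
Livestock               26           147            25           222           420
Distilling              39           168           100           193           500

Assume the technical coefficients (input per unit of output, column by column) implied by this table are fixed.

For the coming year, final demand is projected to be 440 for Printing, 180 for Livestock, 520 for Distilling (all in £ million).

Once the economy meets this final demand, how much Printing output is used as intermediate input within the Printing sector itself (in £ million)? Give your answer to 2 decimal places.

Technical coefficients a_ij = z_ij / X_j:
  a_11 = 91/260 = 0.35, a_21 = 26/260 = 0.10, a_31 = 39/260 = 0.15
  a_12 = 21/420 = 0.05, a_22 = 147/420 = 0.35, a_32 = 168/420 = 0.40
  a_13 = 125/500 = 0.25, a_23 = 25/500 = 0.05, a_33 = 100/500 = 0.20
I − A =
  [   0.65    -0.05    -0.25]
  [  -0.10     0.65    -0.05]
  [  -0.15    -0.40     0.80]
Cofactors of I−A, C_ij = (−1)^(i+j)·(minor ij) (rows/columns in the sector order above):
  C_11 = (0.65)(0.80) − (-0.05)(-0.40) = 0.5000
  C_12 = −[(-0.10)(0.80) − (-0.05)(-0.15)] = 0.0875
  C_13 = (-0.10)(-0.40) − (0.65)(-0.15) = 0.1375
  C_21 = −[(-0.05)(0.80) − (-0.25)(-0.40)] = 0.1400
  C_22 = (0.65)(0.80) − (-0.25)(-0.15) = 0.4825
  C_23 = −[(0.65)(-0.40) − (-0.05)(-0.15)] = 0.2675
  C_31 = (-0.05)(-0.05) − (-0.25)(0.65) = 0.1650
  C_32 = −[(0.65)(-0.05) − (-0.25)(-0.10)] = 0.0575
  C_33 = (0.65)(0.65) − (-0.05)(-0.10) = 0.4175
det(I−A) = Σ_j (I−A)_1j·C_1j = (0.65)(0.5000) + (-0.05)(0.0875) + (-0.25)(0.1375) = 0.28625
adj(I−A) = Cᵀ =
  [ 0.5000   0.1400   0.1650]
  [ 0.0875   0.4825   0.0575]
  [ 0.1375   0.2675   0.4175]
(I − A)⁻¹ = adj(I−A) / det(I−A) ≈
  [   1.7467     0.4891     0.5764]
  [   0.3057     1.6856     0.2009]
  [   0.4803     0.9345     1.4585]
First solve x = (I − A)⁻¹ d = adj(I−A)·d / det(I−A); in particular x_1 = (0.5000·440 + 0.1400·180 + 0.1650·520) / 0.28625 = 331.00 / 0.28625 ≈ 1156.3319.
Intermediate flow from 1 to 1: z_11 = a_11 · x_1 = 0.35 × 331.00 / 0.28625 = 115.85 / 0.28625 ≈ 404.72.

z_11 = 404.72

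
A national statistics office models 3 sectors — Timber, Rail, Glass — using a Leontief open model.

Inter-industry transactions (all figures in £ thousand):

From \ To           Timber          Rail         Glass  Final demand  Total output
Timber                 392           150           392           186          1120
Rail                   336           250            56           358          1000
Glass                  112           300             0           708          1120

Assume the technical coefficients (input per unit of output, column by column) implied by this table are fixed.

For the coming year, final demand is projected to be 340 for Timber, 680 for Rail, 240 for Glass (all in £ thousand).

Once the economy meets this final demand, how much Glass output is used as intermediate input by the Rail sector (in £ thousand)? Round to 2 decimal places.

Technical coefficients a_ij = z_ij / X_j:
  a_11 = 392/1120 = 0.35, a_21 = 336/1120 = 0.30, a_31 = 112/1120 = 0.10
  a_12 = 150/1000 = 0.15, a_22 = 250/1000 = 0.25, a_32 = 300/1000 = 0.30
  a_13 = 392/1120 = 0.35, a_23 = 56/1120 = 0.05, a_33 = 0/1120 = 0.00
I − A =
  [   0.65    -0.15    -0.35]
  [  -0.30     0.75    -0.05]
  [  -0.10    -0.30     1.00]
Cofactors of I−A, C_ij = (−1)^(i+j)·(minor ij) (rows/columns in the sector order above):
  C_11 = (0.75)(1.00) − (-0.05)(-0.30) = 0.7350
  C_12 = −[(-0.30)(1.00) − (-0.05)(-0.10)] = 0.3050
  C_13 = (-0.30)(-0.30) − (0.75)(-0.10) = 0.1650
  C_21 = −[(-0.15)(1.00) − (-0.35)(-0.30)] = 0.2550
  C_22 = (0.65)(1.00) − (-0.35)(-0.10) = 0.6150
  C_23 = −[(0.65)(-0.30) − (-0.15)(-0.10)] = 0.2100
  C_31 = (-0.15)(-0.05) − (-0.35)(0.75) = 0.2700
  C_32 = −[(0.65)(-0.05) − (-0.35)(-0.30)] = 0.1375
  C_33 = (0.65)(0.75) − (-0.15)(-0.30) = 0.4425
det(I−A) = Σ_j (I−A)_1j·C_1j = (0.65)(0.7350) + (-0.15)(0.3050) + (-0.35)(0.1650) = 0.37425
adj(I−A) = Cᵀ =
  [ 0.7350   0.2550   0.2700]
  [ 0.3050   0.6150   0.1375]
  [ 0.1650   0.2100   0.4425]
(I − A)⁻¹ = adj(I−A) / det(I−A) ≈
  [   1.9639     0.6814     0.7214]
  [   0.8150     1.6433     0.3674]
  [   0.4409     0.5611     1.1824]
First solve x = (I − A)⁻¹ d = adj(I−A)·d / det(I−A); in particular x_2 = (0.3050·340 + 0.6150·680 + 0.1375·240) / 0.37425 = 554.90 / 0.37425 ≈ 1482.6987.
Intermediate flow from 3 to 2: z_32 = a_32 · x_2 = 0.30 × 554.90 / 0.37425 = 166.47 / 0.37425 ≈ 444.81.

z_32 = 444.81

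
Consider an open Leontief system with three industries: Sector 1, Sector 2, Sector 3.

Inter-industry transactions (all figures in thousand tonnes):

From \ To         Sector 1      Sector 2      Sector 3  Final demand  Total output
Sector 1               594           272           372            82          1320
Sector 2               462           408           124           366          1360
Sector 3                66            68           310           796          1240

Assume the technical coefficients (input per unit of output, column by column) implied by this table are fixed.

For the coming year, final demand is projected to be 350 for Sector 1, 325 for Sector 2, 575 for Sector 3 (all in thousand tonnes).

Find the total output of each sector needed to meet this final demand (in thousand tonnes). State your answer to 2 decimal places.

x_1 = 1697.23, x_2 = 1452.42, x_3 = 976.64

Technical coefficients a_ij = z_ij / X_j:
  a_11 = 594/1320 = 0.45, a_21 = 462/1320 = 0.35, a_31 = 66/1320 = 0.05
  a_12 = 272/1360 = 0.20, a_22 = 408/1360 = 0.30, a_32 = 68/1360 = 0.05
  a_13 = 372/1240 = 0.30, a_23 = 124/1240 = 0.10, a_33 = 310/1240 = 0.25
I − A =
  [   0.55    -0.20    -0.30]
  [  -0.35     0.70    -0.10]
  [  -0.05    -0.05     0.75]
Cofactors of I−A, C_ij = (−1)^(i+j)·(minor ij) (rows/columns in the sector order above):
  C_11 = (0.70)(0.75) − (-0.10)(-0.05) = 0.5200
  C_12 = −[(-0.35)(0.75) − (-0.10)(-0.05)] = 0.2675
  C_13 = (-0.35)(-0.05) − (0.70)(-0.05) = 0.0525
  C_21 = −[(-0.20)(0.75) − (-0.30)(-0.05)] = 0.1650
  C_22 = (0.55)(0.75) − (-0.30)(-0.05) = 0.3975
  C_23 = −[(0.55)(-0.05) − (-0.20)(-0.05)] = 0.0375
  C_31 = (-0.20)(-0.10) − (-0.30)(0.70) = 0.2300
  C_32 = −[(0.55)(-0.10) − (-0.30)(-0.35)] = 0.1600
  C_33 = (0.55)(0.70) − (-0.20)(-0.35) = 0.3150
det(I−A) = Σ_j (I−A)_1j·C_1j = (0.55)(0.5200) + (-0.20)(0.2675) + (-0.30)(0.0525) = 0.21675
adj(I−A) = Cᵀ =
  [ 0.5200   0.1650   0.2300]
  [ 0.2675   0.3975   0.1600]
  [ 0.0525   0.0375   0.3150]
(I − A)⁻¹ = adj(I−A) / det(I−A) ≈
  [   2.3991     0.7612     1.0611]
  [   1.2341     1.8339     0.7382]
  [   0.2422     0.1730     1.4533]
x = (I − A)⁻¹ d = adj(I−A)·d / det(I−A), with det(I−A) = 0.21675:
  x_1 = (0.5200·350 + 0.1650·325 + 0.2300·575) / 0.21675 = 367.875 / 0.21675 ≈ 1697.23
  x_2 = (0.2675·350 + 0.3975·325 + 0.1600·575) / 0.21675 = 314.8125 / 0.21675 ≈ 1452.42
  x_3 = (0.0525·350 + 0.0375·325 + 0.3150·575) / 0.21675 = 211.6875 / 0.21675 ≈ 976.64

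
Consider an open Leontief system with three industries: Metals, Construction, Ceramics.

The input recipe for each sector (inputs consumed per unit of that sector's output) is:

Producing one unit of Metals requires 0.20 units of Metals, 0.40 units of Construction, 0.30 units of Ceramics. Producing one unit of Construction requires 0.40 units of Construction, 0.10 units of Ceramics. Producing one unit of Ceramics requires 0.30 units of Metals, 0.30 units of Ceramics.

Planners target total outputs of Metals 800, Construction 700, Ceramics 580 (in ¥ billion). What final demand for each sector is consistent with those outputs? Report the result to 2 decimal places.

I − A =
  [   0.80     0.00    -0.30]
  [  -0.40     0.60     0.00]
  [  -0.30    -0.10     0.70]
d = (I − A) x:
  d_1 = (+0.80)·800 + (+0.00)·700 + (-0.30)·580 = 466.00
  d_2 = (-0.40)·800 + (+0.60)·700 + (+0.00)·580 = 100.00
  d_3 = (-0.30)·800 + (-0.10)·700 + (+0.70)·580 = 96.00

d_1 = 466.00, d_2 = 100.00, d_3 = 96.00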